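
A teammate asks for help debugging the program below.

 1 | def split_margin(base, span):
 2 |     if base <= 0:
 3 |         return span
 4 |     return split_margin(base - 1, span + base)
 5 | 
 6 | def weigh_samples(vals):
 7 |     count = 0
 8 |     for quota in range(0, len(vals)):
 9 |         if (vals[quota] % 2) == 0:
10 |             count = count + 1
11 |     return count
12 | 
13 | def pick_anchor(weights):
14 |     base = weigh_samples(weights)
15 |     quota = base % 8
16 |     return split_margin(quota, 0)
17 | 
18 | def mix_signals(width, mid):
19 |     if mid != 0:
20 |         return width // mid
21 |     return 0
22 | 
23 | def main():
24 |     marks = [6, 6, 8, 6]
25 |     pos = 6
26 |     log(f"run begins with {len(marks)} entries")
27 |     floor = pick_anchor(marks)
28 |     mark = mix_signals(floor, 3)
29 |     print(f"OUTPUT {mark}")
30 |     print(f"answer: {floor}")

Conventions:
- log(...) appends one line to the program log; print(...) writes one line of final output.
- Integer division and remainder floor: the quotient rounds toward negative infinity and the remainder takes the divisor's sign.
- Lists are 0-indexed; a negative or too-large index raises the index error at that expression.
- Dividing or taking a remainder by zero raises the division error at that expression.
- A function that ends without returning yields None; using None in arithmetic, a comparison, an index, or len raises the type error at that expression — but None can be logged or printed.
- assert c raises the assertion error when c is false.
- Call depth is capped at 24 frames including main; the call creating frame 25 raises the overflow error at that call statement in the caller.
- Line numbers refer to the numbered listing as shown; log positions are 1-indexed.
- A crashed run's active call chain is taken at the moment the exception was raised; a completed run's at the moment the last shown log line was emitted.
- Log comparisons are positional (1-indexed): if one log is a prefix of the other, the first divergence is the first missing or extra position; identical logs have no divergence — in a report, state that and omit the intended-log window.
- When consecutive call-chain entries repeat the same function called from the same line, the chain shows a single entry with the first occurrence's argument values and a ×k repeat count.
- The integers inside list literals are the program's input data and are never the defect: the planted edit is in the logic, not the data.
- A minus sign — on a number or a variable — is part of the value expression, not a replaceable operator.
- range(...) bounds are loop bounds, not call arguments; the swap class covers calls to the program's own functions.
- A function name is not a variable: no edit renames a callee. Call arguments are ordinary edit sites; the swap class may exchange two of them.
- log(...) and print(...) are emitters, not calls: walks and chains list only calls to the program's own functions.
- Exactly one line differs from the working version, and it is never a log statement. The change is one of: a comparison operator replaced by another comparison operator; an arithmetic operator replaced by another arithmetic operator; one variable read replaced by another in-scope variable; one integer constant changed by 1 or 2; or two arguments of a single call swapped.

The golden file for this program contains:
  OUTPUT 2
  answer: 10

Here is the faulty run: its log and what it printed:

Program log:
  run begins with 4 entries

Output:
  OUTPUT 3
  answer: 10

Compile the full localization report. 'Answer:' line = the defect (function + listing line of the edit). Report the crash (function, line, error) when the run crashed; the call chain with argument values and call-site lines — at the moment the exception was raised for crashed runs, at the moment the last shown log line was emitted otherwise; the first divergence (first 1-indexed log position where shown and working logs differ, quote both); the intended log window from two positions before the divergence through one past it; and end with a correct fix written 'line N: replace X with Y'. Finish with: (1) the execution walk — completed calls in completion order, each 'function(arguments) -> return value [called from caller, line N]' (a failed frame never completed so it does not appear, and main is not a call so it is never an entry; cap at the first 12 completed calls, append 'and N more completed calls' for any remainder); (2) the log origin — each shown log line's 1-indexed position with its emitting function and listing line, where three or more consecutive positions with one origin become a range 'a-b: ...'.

Answer: the defect is in main at line 28.
The tell: No log line changed; the fault shows up purely in the output.
Call chain: main.
First divergence: none — the logs agree in full.
Execution walk:
  weigh_samples([6, 6, 8, 6]) -> 4  [called from pick_anchor, line 14]
  split_margin(0, 10) -> 10  [called from split_margin, line 4]
  split_margin(1, 9) -> 10  [called from split_margin, line 4]
  split_margin(2, 7) -> 10  [called from split_margin, line 4]
  split_margin(3, 4) -> 10  [called from split_margin, line 4]
  split_margin(4, 0) -> 10  [called from pick_anchor, line 16]
  pick_anchor([6, 6, 8, 6]) -> 10  [called from main, line 27]
  mix_signals(10, 3) -> 3  [called from main, line 28]
Origin of each log line:
  1: logged in main at line 26
A correct fix: line 28: replace `3` with `5`.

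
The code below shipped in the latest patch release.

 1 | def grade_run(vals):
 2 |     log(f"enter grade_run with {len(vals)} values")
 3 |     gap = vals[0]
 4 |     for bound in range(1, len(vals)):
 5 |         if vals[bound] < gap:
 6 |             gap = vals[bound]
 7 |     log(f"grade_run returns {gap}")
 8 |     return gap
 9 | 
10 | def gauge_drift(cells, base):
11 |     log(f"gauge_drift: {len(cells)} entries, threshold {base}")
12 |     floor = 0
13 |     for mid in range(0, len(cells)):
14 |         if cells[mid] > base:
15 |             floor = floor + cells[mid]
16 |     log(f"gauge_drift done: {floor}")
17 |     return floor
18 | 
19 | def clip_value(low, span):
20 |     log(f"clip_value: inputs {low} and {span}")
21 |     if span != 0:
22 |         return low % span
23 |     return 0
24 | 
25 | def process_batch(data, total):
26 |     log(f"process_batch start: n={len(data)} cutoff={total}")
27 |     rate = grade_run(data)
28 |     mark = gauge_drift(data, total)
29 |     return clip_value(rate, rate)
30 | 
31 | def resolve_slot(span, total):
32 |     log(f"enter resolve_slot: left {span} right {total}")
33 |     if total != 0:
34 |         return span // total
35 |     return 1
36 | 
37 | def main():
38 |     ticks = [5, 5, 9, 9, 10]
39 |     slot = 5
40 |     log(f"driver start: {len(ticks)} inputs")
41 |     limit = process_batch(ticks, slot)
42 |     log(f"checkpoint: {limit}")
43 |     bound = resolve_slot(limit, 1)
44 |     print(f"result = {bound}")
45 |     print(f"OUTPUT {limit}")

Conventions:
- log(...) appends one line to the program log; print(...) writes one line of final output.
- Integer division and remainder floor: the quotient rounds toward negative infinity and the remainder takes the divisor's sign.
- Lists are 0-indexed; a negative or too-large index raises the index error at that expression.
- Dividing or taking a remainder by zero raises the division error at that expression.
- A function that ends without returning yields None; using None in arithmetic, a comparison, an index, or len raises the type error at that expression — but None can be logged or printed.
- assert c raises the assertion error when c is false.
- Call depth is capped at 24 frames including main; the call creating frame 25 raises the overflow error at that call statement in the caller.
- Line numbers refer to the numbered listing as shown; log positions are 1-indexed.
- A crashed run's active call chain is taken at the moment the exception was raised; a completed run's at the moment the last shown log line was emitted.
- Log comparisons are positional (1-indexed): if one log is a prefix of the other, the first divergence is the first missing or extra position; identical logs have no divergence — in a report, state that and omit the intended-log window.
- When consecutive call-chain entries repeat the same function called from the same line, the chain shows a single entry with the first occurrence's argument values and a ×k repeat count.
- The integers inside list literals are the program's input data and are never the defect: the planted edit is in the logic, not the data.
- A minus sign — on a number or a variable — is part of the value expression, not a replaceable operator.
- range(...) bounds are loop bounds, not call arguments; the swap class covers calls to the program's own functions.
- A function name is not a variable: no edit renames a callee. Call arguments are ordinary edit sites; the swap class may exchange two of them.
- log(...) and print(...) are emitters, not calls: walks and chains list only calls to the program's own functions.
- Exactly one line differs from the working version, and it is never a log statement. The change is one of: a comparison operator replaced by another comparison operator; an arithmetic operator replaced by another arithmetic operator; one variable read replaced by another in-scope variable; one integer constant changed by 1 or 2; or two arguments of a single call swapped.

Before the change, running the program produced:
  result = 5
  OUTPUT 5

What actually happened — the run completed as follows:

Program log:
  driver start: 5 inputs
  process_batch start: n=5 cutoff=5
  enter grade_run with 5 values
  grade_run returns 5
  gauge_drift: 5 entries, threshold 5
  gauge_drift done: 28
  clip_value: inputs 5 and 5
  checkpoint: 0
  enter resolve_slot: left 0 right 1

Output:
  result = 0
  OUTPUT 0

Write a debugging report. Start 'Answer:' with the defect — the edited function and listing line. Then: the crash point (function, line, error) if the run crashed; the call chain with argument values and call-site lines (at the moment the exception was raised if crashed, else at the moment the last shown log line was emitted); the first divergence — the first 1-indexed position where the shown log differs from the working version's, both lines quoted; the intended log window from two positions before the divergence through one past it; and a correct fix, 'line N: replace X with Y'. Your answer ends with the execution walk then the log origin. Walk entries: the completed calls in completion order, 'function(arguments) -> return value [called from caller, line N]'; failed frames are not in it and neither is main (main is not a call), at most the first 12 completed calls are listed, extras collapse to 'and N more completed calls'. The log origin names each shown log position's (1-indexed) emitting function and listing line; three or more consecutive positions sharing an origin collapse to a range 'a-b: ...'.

Answer: the defect is in process_batch at line 29.
Key fact: Position 7 is the first bad log line: 'clip_value: inputs 5 and 5' should read 'clip_value: inputs 5 and 28'.
Call chain: main -> resolve_slot(0, 1) (called at line 43).
First divergence: position 7 — the shown line 'clip_value: inputs 5 and 5' should read 'clip_value: inputs 5 and 28'.
Intended log window:
  5: gauge_drift: 5 entries, threshold 5
  6: gauge_drift done: 28
  7: clip_value: inputs 5 and 28
  8: checkpoint: 5
Execution walk:
  grade_run([5, 5, 9, 9, 10]) -> 5  [called from process_batch, line 27]
  gauge_drift([5, 5, 9, 9, 10], 5) -> 28  [called from process_batch, line 28]
  clip_value(5, 5) -> 0  [called from process_batch, line 29]
  process_batch([5, 5, 9, 9, 10], 5) -> 0  [called from main, line 41]
  resolve_slot(0, 1) -> 0  [called from main, line 43]
Origin of each log line:
  1 — main, line 40
  2 — process_batch, line 26
  3 — grade_run, line 2
  4 — grade_run, line 7
  5 — gauge_drift, line 11
  6 — gauge_drift, line 16
  7 — clip_value, line 20
  8 — main, line 42
  9 — resolve_slot, line 32
A correct fix: line 29: replace `clip_value(rate, rate)` with `clip_value(rate, mark)`.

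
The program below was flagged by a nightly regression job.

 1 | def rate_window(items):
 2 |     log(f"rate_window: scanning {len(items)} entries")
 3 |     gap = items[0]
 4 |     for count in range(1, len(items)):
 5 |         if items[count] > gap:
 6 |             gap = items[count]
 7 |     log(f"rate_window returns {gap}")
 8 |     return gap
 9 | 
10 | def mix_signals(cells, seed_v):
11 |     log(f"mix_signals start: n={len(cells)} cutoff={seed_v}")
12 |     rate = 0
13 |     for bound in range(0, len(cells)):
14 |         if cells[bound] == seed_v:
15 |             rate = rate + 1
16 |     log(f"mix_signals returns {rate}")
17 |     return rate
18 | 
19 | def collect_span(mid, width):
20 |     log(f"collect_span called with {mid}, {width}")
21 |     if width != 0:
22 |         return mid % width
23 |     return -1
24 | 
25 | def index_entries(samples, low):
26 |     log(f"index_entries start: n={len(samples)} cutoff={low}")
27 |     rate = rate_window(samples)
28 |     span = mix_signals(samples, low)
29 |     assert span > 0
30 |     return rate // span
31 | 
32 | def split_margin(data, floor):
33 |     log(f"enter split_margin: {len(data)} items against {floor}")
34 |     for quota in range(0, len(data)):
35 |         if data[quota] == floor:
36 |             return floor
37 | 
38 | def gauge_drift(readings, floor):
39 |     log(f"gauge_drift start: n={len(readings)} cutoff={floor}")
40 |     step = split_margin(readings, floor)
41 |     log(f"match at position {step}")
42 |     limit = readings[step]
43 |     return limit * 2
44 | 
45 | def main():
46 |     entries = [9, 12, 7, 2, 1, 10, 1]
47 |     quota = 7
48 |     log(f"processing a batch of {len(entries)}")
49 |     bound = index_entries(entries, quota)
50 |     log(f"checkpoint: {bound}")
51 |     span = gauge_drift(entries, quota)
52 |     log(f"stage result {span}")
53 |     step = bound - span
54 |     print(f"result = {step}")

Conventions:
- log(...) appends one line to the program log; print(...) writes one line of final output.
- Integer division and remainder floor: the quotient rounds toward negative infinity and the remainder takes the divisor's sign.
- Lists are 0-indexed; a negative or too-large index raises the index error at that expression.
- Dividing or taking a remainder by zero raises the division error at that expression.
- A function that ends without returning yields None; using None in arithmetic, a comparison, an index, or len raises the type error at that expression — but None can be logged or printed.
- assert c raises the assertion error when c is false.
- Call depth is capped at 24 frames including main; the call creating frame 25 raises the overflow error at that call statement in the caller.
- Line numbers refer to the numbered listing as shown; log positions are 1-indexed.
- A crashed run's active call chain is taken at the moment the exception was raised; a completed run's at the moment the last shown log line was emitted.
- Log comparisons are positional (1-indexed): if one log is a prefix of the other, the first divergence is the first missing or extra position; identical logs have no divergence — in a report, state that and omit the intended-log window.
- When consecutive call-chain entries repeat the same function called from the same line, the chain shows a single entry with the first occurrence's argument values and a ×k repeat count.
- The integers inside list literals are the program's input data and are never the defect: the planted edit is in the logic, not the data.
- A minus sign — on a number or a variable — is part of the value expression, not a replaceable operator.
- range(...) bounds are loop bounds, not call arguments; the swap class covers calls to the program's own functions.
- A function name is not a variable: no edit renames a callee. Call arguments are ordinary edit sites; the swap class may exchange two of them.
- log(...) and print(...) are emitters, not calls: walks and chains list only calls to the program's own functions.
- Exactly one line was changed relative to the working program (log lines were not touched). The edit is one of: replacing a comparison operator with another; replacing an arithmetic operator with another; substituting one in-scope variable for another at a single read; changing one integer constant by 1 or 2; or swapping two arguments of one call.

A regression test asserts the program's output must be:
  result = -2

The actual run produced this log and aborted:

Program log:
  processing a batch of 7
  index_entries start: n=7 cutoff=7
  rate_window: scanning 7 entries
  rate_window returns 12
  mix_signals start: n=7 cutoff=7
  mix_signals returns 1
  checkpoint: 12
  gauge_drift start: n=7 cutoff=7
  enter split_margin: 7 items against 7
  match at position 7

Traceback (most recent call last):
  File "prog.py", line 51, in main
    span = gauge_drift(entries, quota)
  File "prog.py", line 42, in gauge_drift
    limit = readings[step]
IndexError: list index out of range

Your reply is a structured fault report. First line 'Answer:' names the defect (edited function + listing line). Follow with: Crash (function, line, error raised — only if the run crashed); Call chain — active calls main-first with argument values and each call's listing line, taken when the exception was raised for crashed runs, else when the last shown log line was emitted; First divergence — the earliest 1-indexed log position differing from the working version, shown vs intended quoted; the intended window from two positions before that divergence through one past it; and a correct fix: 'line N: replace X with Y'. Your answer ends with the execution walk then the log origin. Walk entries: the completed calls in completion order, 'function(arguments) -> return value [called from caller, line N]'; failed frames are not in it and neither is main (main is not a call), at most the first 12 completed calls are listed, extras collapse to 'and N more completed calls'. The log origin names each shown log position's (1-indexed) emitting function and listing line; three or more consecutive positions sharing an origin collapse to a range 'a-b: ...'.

Answer: the defect is in split_margin at line 36.
Key observation: The log first diverges at position 10: the faulty run prints 'match at position 7' where the working version prints 'match at position 2'.
Crash: gauge_drift, line 42, IndexError.
Call chain: main -> gauge_drift([9, 12, 7, 2, 1, 10, 1], 7) (called at line 51).
First divergence: position 10 — shown 'match at position 7', intended 'match at position 2'.
Intended log window:
  8: gauge_drift start: n=7 cutoff=7
  9: enter split_margin: 7 items against 7
  10: match at position 2
  11: stage result 14
Execution walk:
  rate_window([9, 12, 7, 2, 1, 10, 1]) -> 12  [called from index_entries, line 27]
  mix_signals([9, 12, 7, 2, 1, 10, 1], 7) -> 1  [called from index_entries, line 28]
  index_entries([9, 12, 7, 2, 1, 10, 1], 7) -> 12  [called from main, line 49]
  split_margin([9, 12, 7, 2, 1, 10, 1], 7) -> 7  [called from gauge_drift, line 40]
Log origin:
  1: from main, line 48
  2: from index_entries, line 26
  3: from rate_window, line 2
  4: from rate_window, line 7
  5: from mix_signals, line 11
  6: from mix_signals, line 16
  7: from main, line 50
  8: from gauge_drift, line 39
  9: from split_margin, line 33
  10: from gauge_drift, line 41
A correct fix: line 36: replace `floor` with `quota`.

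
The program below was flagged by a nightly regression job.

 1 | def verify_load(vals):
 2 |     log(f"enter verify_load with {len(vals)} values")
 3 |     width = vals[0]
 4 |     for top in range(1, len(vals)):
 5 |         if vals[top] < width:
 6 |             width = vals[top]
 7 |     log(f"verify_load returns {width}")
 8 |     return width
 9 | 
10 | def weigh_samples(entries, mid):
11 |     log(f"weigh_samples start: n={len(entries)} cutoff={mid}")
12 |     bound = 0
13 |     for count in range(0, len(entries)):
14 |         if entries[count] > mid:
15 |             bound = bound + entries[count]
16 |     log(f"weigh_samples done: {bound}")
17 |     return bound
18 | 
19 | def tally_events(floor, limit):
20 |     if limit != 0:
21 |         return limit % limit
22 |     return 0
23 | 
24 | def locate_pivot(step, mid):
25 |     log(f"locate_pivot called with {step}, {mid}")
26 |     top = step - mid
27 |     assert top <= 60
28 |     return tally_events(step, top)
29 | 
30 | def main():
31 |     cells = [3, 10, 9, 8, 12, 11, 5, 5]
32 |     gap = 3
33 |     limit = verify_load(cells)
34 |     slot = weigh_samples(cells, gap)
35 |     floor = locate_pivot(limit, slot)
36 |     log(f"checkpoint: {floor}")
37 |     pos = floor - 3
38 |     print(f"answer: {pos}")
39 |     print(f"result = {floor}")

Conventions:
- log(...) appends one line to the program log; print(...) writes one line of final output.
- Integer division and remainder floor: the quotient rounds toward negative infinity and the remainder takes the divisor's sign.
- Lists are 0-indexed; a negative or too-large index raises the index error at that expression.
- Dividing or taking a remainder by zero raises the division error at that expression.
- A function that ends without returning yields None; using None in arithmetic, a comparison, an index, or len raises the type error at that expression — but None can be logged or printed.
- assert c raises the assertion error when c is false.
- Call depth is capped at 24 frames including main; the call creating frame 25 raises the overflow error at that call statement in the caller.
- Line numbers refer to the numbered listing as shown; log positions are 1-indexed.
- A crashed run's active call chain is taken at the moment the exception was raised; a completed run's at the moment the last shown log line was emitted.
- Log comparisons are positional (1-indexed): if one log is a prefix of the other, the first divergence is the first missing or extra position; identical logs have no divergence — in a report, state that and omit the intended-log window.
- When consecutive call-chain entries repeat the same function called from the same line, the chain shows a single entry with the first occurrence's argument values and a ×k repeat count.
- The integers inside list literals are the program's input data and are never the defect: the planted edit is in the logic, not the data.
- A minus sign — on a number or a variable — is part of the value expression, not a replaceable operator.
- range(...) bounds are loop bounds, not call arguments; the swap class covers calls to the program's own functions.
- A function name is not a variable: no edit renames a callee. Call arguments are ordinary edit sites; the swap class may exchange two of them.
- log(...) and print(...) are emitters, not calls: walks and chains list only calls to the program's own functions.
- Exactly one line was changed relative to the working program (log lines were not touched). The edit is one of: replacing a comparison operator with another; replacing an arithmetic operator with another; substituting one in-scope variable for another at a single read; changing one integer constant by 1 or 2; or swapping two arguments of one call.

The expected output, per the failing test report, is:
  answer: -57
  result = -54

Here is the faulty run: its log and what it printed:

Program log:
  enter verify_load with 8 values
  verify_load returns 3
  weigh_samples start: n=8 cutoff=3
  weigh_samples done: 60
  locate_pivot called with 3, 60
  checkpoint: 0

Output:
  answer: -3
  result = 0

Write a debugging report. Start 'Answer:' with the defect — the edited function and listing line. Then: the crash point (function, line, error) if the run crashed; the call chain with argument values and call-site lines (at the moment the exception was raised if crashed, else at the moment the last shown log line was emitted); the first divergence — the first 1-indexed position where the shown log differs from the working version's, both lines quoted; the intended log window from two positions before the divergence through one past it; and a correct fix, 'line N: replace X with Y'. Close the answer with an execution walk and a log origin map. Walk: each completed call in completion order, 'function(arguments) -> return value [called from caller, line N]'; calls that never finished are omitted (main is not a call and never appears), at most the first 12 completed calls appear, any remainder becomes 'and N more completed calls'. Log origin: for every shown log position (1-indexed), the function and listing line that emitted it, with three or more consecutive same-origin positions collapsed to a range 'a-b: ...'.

Answer: the defect is in tally_events at line 21.
The tell: The earliest visible damage is log position 6 — 'checkpoint: 0' rather than the intended 'checkpoint: -54'.
Call chain: main.
First divergence: position 6; shown 'checkpoint: 0' vs intended 'checkpoint: -54'.
Intended log window:
  4: weigh_samples done: 60
  5: locate_pivot called with 3, 60
  6: checkpoint: -54
Execution walk:
  verify_load([3, 10, 9, 8, 12, 11, 5, 5]) -> 3  [called from main, line 33]
  weigh_samples([3, 10, 9, 8, 12, 11, 5, 5], 3) -> 60  [called from main, line 34]
  tally_events(3, -57) -> 0  [called from locate_pivot, line 28]
  locate_pivot(3, 60) -> 0  [called from main, line 35]
Log origins:
  1: from verify_load, line 2
  2: from verify_load, line 7
  3: from weigh_samples, line 11
  4: from weigh_samples, line 16
  5: from locate_pivot, line 25
  6: from main, line 36
A correct fix: line 21: replace `limit % limit` with `floor % limit`.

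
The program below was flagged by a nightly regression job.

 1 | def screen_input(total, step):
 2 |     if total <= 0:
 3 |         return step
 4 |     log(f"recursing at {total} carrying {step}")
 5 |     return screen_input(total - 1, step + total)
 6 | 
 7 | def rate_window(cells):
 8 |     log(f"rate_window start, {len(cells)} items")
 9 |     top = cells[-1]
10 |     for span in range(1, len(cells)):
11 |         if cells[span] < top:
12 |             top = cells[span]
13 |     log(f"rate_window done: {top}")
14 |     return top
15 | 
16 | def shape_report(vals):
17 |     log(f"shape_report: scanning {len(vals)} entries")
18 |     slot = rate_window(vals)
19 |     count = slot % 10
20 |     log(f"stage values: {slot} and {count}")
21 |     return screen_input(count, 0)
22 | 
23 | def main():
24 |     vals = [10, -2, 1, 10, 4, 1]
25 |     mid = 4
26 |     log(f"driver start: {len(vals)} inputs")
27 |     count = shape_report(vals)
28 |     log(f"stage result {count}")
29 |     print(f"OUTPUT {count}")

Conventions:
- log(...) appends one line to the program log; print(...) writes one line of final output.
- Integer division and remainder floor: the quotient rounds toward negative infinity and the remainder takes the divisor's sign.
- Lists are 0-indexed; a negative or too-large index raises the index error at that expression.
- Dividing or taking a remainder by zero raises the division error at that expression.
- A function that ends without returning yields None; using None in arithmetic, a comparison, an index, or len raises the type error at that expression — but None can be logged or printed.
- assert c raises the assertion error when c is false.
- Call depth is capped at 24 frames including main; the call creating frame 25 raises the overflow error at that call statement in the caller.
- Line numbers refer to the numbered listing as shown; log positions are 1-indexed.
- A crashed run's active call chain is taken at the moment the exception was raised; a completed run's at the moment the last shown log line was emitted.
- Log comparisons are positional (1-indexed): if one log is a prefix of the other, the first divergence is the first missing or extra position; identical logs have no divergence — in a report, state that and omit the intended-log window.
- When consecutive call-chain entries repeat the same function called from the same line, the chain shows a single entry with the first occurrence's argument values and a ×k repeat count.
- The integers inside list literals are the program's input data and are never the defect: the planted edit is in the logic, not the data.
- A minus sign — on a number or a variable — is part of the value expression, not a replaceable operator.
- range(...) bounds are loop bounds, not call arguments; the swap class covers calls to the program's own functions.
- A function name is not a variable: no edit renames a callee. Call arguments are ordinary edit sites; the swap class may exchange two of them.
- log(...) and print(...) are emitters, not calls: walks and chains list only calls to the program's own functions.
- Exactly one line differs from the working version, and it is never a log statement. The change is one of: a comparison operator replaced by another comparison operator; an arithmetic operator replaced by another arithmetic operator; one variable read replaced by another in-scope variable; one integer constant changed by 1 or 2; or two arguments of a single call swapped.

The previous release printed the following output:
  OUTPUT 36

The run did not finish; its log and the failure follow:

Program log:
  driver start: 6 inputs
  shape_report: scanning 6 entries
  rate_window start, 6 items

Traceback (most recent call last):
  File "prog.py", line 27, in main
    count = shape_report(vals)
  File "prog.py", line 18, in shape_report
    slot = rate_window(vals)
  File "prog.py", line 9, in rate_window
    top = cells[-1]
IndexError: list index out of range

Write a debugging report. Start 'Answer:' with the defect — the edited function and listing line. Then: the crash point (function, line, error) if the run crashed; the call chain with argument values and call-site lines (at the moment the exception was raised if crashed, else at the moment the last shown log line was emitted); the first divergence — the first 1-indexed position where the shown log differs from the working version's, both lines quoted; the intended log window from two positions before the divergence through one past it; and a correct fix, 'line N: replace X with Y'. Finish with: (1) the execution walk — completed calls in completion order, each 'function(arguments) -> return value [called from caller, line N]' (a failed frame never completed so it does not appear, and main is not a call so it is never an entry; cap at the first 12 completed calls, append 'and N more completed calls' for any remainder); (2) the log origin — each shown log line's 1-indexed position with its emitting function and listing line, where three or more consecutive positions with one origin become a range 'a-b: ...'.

Answer: the defect is in rate_window at line 9.
The tell: A complete run would log 'rate_window done: -2' next, but this one stopped at 3 lines.
Crash: rate_window, line 9, IndexError.
Call chain: main -> shape_report([10, -2, 1, 10, 4, 1]) (called at line 27) -> rate_window([10, -2, 1, 10, 4, 1]) (called at line 18).
First divergence: position 4; the shown log stops at 3 lines while the working version next logs 'rate_window done: -2'.
Intended log window:
  2: shape_report: scanning 6 entries
  3: rate_window start, 6 items
  4: rate_window done: -2
  5: stage values: -2 and 8
Execution walk:
  (no call completed)
Log origin:
  1: from main, line 26
  2: from shape_report, line 17
  3: from rate_window, line 8
A correct fix: line 9: replace `-1` with `0`.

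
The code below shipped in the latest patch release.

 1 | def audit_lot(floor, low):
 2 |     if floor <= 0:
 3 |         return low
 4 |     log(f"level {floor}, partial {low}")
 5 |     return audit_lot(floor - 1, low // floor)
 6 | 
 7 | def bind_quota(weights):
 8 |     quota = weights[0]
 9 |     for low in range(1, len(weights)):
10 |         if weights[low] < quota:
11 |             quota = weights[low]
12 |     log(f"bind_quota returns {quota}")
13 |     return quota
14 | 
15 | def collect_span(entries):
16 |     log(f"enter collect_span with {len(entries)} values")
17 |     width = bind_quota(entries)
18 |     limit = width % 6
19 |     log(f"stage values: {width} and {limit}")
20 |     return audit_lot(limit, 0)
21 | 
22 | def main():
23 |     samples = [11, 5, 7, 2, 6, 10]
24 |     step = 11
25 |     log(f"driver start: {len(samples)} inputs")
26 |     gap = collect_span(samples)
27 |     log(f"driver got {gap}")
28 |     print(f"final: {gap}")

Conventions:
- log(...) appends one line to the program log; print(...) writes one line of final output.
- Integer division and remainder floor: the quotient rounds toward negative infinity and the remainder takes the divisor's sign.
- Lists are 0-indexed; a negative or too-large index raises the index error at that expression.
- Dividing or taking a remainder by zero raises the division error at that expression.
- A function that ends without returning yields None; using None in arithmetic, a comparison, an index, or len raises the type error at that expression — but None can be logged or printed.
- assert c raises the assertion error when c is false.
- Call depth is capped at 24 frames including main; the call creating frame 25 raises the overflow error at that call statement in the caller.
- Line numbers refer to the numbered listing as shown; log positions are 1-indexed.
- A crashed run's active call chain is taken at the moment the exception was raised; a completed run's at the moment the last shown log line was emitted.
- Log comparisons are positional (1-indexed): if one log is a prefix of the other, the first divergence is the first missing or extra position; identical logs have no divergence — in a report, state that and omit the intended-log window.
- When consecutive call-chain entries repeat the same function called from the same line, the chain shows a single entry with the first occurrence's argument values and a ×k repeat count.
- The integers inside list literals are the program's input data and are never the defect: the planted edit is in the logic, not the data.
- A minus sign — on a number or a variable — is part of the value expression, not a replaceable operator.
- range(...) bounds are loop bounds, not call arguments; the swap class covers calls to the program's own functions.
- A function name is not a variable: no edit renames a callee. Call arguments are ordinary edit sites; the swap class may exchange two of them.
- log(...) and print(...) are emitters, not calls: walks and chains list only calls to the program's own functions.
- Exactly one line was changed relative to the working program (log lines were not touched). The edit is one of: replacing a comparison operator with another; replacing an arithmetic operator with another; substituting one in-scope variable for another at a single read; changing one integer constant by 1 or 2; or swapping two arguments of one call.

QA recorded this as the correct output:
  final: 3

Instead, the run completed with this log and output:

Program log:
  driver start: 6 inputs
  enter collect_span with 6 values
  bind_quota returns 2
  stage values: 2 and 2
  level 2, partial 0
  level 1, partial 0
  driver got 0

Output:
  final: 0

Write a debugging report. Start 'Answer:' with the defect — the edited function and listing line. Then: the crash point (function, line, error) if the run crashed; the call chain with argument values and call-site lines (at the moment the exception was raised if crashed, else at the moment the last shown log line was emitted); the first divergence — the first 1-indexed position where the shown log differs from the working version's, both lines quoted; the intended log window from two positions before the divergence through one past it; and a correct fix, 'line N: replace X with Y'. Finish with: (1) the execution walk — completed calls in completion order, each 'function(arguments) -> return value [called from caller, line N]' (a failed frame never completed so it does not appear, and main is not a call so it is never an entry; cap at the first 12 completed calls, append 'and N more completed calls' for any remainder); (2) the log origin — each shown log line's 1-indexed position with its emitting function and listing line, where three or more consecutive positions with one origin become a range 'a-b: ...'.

Answer: the defect is in audit_lot at line 5.
Key fact: The log first diverges at position 6: the faulty run prints 'level 1, partial 0' where the working version prints 'level 1, partial 2'.
Call chain: main.
First divergence: at position 6 the run shows 'level 1, partial 0' where the working version logs 'level 1, partial 2'.
Intended log window:
  4: stage values: 2 and 2
  5: level 2, partial 0
  6: level 1, partial 2
  7: driver got 3
Execution walk:
  bind_quota([11, 5, 7, 2, 6, 10]) -> 2  [called from collect_span, line 17]
  audit_lot(0, 0) -> 0  [called from audit_lot, line 5]
  audit_lot(1, 0) -> 0  [called from audit_lot, line 5]
  audit_lot(2, 0) -> 0  [called from collect_span, line 20]
  collect_span([11, 5, 7, 2, 6, 10]) -> 0  [called from main, line 26]
Log origins:
  1: from main, line 25
  2: from collect_span, line 16
  3: from bind_quota, line 12
  4: from collect_span, line 19
  5: from audit_lot, line 4
  6: from audit_lot, line 4
  7: from main, line 27
A correct fix: line 5: replace `//` with `+`.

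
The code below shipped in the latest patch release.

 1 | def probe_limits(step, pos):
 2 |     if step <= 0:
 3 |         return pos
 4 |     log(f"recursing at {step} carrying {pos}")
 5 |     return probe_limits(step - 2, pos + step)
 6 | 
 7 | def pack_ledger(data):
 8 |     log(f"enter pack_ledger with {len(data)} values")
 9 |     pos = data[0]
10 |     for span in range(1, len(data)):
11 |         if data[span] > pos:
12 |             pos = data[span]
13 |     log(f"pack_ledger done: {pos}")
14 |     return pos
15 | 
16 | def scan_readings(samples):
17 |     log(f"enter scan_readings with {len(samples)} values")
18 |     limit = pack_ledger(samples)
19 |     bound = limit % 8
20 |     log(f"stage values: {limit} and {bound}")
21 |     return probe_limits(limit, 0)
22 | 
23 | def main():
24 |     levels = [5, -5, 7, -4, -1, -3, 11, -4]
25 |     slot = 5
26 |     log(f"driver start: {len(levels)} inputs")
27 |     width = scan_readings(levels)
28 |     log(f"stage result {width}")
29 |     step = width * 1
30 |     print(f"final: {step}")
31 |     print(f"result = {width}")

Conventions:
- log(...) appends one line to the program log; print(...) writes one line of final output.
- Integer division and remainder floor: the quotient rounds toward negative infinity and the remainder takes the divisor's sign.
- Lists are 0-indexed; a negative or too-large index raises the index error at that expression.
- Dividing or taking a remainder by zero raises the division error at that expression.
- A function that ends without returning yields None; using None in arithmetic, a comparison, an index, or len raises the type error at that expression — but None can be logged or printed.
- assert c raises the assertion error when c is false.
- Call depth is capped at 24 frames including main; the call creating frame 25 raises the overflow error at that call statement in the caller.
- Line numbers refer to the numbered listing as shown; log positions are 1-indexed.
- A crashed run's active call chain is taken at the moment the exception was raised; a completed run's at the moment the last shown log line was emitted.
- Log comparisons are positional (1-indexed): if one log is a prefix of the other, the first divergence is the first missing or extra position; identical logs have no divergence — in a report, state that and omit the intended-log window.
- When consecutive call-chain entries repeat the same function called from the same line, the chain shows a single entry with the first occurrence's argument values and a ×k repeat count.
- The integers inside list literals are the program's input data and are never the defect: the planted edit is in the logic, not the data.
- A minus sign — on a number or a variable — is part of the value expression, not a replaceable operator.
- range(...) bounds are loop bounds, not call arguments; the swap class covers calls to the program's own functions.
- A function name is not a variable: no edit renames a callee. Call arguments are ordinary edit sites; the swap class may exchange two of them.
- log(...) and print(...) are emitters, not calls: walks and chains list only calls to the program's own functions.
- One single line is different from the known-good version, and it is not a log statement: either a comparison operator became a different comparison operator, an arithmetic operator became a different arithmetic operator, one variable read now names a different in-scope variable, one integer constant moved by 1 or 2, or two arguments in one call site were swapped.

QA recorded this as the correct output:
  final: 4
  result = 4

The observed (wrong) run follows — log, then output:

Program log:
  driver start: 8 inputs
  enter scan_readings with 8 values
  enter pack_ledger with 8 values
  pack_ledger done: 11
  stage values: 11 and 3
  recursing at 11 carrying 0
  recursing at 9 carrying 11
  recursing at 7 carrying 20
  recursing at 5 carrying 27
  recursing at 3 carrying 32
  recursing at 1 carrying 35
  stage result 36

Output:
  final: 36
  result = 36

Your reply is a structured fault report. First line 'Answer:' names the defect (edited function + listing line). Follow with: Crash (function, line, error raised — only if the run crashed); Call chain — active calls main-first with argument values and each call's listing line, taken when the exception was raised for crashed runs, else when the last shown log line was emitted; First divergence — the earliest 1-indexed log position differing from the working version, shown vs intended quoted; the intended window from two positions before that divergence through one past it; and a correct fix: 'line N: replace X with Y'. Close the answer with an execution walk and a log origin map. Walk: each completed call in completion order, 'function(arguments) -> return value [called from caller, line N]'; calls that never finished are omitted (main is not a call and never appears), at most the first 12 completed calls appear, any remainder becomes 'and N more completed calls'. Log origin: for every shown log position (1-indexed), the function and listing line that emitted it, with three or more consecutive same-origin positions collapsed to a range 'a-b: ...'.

Answer: the defect is in scan_readings at line 21.
Key fact: The log first diverges at position 6: the faulty run prints 'recursing at 11 carrying 0' where the working version prints 'recursing at 3 carrying 0'.
Call chain: main.
First divergence: position 6 — shown 'recursing at 11 carrying 0', intended 'recursing at 3 carrying 0'.
Intended log window:
  4: pack_ledger done: 11
  5: stage values: 11 and 3
  6: recursing at 3 carrying 0
  7: recursing at 1 carrying 3
Execution walk:
  pack_ledger([5, -5, 7, -4, -1, -3, 11, -4]) -> 11  [called from scan_readings, line 18]
  probe_limits(-1, 36) -> 36  [called from probe_limits, line 5]
  probe_limits(1, 35) -> 36  [called from probe_limits, line 5]
  probe_limits(3, 32) -> 36  [called from probe_limits, line 5]
  probe_limits(5, 27) -> 36  [called from probe_limits, line 5]
  probe_limits(7, 20) -> 36  [called from probe_limits, line 5]
  probe_limits(9, 11) -> 36  [called from probe_limits, line 5]
  probe_limits(11, 0) -> 36  [called from scan_readings, line 21]
  scan_readings([5, -5, 7, -4, -1, -3, 11, -4]) -> 36  [called from main, line 27]
Log origins:
  1: logged in main at line 26
  2: logged in scan_readings at line 17
  3: logged in pack_ledger at line 8
  4: logged in pack_ledger at line 13
  5: logged in scan_readings at line 20
  6-11: logged in probe_limits at line 4
  12: logged in main at line 28
A correct fix: line 21: replace `probe_limits(limit, 0)` with `probe_limits(bound, 0)`.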